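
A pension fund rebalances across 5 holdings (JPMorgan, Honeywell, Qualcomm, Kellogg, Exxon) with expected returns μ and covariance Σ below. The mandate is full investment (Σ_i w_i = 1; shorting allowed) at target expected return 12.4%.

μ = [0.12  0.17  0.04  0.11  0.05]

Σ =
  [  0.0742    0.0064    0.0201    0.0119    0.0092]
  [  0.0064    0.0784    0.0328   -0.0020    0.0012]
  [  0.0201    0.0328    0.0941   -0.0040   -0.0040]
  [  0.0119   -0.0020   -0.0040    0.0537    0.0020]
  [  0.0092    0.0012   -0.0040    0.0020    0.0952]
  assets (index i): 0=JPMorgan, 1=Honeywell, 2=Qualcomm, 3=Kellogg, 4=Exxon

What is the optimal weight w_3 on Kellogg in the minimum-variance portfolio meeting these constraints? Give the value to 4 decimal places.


0.3502

x=Σ⁻¹μ = [1.2398  2.3458  -0.5672  1.8071  0.3140]
y=Σ⁻¹𝟙 = [6.7227  9.5741  7.0147  17.6516  9.6577]
a=μᵀx=0.739351  b=𝟙ᵀx=5.139469  c=𝟙ᵀy=50.620816  D=ac−b²=11.012391
λ₁=(c·0.124−b)/D = (50.620816·0.124−5.139469)/11.012391 = 0.103294
λ₂=(a−b·0.124)/D = (0.739351−5.139469·0.124)/11.012391 = 0.009267
w* = 0.103294·x + 0.009267·y:
  w_0 = 0.103294·1.2398 + 0.009267·6.7227 = 0.1904  (JPMorgan)
  w_1 = 0.103294·2.3458 + 0.009267·9.5741 = 0.3310  (Honeywell)
  w_2 = 0.103294·-0.5672 + 0.009267·7.0147 = 0.0064  (Qualcomm)
  w_3 = 0.103294·1.8071 + 0.009267·17.6516 = 0.3502  (Kellogg)
  w_4 = 0.103294·0.3140 + 0.009267·9.6577 = 0.1219  (Exxon)
Σw_i=1.0000  μᵀw=0.1240
σ²=wᵀΣw=λ₁·μ_p+λ₂ = 0.103294·0.124 + 0.009267 = 0.022076 ≈ 0.0221


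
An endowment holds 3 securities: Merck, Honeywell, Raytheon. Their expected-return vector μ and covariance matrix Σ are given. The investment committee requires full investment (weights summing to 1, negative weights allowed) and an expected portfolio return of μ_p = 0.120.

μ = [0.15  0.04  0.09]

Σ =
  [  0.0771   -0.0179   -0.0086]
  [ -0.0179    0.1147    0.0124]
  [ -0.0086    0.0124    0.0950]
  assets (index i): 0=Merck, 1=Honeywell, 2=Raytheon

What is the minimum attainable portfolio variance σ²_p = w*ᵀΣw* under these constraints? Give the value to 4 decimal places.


p=Σ⁻¹μ = [2.1988  0.5761  1.0712]
q=Σ⁻¹𝟙 = [16.5175  10.1396  10.6981]
a=μᵀp=0.449266  b=𝟙ᵀp=3.846042  c=𝟙ᵀq=37.355199  D=ac−b²=1.990378
λ₁=(c·0.120−b)/D = (37.355199·0.120−3.846042)/1.990378 = 0.319830
λ₂=(a−b·0.120)/D = (0.449266−3.846042·0.120)/1.990378 = -0.006159
w* = 0.319830·p + -0.006159·q:
  w_0 = 0.319830·2.1988 + -0.006159·16.5175 = 0.6015  (Merck)
  w_1 = 0.319830·0.5761 + -0.006159·10.1396 = 0.1218  (Honeywell)
  w_2 = 0.319830·1.0712 + -0.006159·10.6981 = 0.2767  (Raytheon)
Σw_i=1.0000  μᵀw=0.1200
σ²=wᵀΣw=λ₁·μ_p+λ₂ = 0.319830·0.120 + -0.006159 = 0.032220 ≈ 0.0322

0.0322


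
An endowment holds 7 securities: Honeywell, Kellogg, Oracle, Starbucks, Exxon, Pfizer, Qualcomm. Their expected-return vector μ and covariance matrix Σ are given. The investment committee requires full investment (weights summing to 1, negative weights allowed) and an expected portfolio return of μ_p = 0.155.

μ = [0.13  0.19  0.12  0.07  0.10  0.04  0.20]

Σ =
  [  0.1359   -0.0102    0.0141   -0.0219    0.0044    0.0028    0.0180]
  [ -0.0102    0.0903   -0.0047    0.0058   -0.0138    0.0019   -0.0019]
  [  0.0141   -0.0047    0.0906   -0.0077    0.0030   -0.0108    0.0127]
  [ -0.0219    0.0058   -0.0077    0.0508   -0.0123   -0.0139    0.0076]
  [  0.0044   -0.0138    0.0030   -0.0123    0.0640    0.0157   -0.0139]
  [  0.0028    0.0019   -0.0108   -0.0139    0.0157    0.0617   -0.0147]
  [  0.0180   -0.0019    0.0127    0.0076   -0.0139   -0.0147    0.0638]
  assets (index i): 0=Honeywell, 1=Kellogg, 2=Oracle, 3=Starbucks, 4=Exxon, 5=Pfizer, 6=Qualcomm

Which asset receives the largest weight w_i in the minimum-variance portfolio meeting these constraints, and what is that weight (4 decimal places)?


x=Σ⁻¹μ = [0.8069  2.5965  1.0929  2.1262  2.8525  1.2941  3.4333]
y=Σ⁻¹𝟙 = [8.9107  13.8056  12.8605  33.0433  21.6777  23.6672  17.2509]
a=μᵀx=1.901885  b=𝟙ᵀx=14.202389  c=𝟙ᵀy=131.215934  D=ac−b²=47.849740
λ₁=(c·0.155−b)/D = (131.215934·0.155−14.202389)/47.849740 = 0.128236
λ₂=(a−b·0.155)/D = (1.901885−14.202389·0.155)/47.849740 = -0.006259
w* = 0.128236·x + -0.006259·y:
  w_0 = 0.128236·0.8069 + -0.006259·8.9107 = 0.0477  (Honeywell)
  w_1 = 0.128236·2.5965 + -0.006259·13.8056 = 0.2466  (Kellogg)
  w_2 = 0.128236·1.0929 + -0.006259·12.8605 = 0.0597  (Oracle)
  w_3 = 0.128236·2.1262 + -0.006259·33.0433 = 0.0658  (Starbucks)
  w_4 = 0.128236·2.8525 + -0.006259·21.6777 = 0.2301  (Exxon)
  w_5 = 0.128236·1.2941 + -0.006259·23.6672 = 0.0178  (Pfizer)
  w_6 = 0.128236·3.4333 + -0.006259·17.2509 = 0.3323  (Qualcomm)
Σw_i=1.0000  μᵀw=0.1550
σ²=wᵀΣw=λ₁·μ_p+λ₂ = 0.128236·0.155 + -0.006259 = 0.013618 ≈ 0.0136

Qualcomm (0.3323)


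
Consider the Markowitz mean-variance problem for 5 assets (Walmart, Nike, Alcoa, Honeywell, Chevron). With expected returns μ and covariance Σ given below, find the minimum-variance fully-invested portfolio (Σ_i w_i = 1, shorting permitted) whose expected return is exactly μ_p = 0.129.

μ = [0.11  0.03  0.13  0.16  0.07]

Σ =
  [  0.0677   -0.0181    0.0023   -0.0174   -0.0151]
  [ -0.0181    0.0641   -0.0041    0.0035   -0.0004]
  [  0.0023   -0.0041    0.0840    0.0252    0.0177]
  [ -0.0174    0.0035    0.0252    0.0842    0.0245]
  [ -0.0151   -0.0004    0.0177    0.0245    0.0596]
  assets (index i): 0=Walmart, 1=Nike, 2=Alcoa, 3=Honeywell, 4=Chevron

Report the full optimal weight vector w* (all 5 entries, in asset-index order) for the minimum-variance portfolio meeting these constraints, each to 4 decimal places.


0.3850  0.0466  0.1489  0.4059  0.0137

u=Σ⁻¹μ = [2.5781  1.1470  0.7875  1.9124  0.8154]
v=Σ⁻¹𝟙 = [27.3389  23.2677  5.5692  9.5758  18.2709]
a=μᵀu=0.783435  b=𝟙ᵀu=7.240395  c=𝟙ᵀv=84.022502  D=ac−b²=13.402812
λ₁=(c·0.129−b)/D = (84.022502·0.129−7.240395)/13.402812 = 0.268489
λ₂=(a−b·0.129)/D = (0.783435−7.240395·0.129)/13.402812 = -0.011235
w* = 0.268489·u + -0.011235·v:
  w_0 = 0.268489·2.5781 + -0.011235·27.3389 = 0.3850  (Walmart)
  w_1 = 0.268489·1.1470 + -0.011235·23.2677 = 0.0466  (Nike)
  w_2 = 0.268489·0.7875 + -0.011235·5.5692 = 0.1489  (Alcoa)
  w_3 = 0.268489·1.9124 + -0.011235·9.5758 = 0.4059  (Honeywell)
  w_4 = 0.268489·0.8154 + -0.011235·18.2709 = 0.0137  (Chevron)
Σw_i=1.0000  μᵀw=0.1290
σ²=wᵀΣw=λ₁·μ_p+λ₂ = 0.268489·0.129 + -0.011235 = 0.023400 ≈ 0.0234


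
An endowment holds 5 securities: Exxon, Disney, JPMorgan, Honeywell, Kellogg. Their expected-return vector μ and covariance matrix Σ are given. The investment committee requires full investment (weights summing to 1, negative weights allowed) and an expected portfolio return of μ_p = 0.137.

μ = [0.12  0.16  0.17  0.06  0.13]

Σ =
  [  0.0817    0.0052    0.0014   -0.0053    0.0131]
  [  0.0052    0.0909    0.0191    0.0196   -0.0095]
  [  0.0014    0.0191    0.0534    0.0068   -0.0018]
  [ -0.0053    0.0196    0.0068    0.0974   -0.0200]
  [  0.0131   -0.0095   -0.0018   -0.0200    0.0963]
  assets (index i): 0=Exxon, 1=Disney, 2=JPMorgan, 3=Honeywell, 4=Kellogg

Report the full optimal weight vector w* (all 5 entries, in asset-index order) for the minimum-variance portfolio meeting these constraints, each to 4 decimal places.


0.1736  0.1416  0.3403  0.1303  0.2142

p=Σ⁻¹μ = [1.1484  1.1570  2.7181  0.5587  1.4747]
q=Σ⁻¹𝟙 = [10.3576  6.0885  15.2819  11.0339  12.1531]
a=μᵀp=1.010243  b=𝟙ᵀp=7.056939  c=𝟙ᵀq=54.915072  D=ac−b²=5.677185
λ₁=(c·0.137−b)/D = (54.915072·0.137−7.056939)/5.677185 = 0.082158
λ₂=(a−b·0.137)/D = (1.010243−7.056939·0.137)/5.677185 = 0.007652
w* = 0.082158·p + 0.007652·q:
  w_0 = 0.082158·1.1484 + 0.007652·10.3576 = 0.1736  (Exxon)
  w_1 = 0.082158·1.1570 + 0.007652·6.0885 = 0.1416  (Disney)
  w_2 = 0.082158·2.7181 + 0.007652·15.2819 = 0.3403  (JPMorgan)
  w_3 = 0.082158·0.5587 + 0.007652·11.0339 = 0.1303  (Honeywell)
  w_4 = 0.082158·1.4747 + 0.007652·12.1531 = 0.2142  (Kellogg)
Σw_i=1.0000  μᵀw=0.1370
σ²=wᵀΣw=λ₁·μ_p+λ₂ = 0.082158·0.137 + 0.007652 = 0.018908 ≈ 0.0189


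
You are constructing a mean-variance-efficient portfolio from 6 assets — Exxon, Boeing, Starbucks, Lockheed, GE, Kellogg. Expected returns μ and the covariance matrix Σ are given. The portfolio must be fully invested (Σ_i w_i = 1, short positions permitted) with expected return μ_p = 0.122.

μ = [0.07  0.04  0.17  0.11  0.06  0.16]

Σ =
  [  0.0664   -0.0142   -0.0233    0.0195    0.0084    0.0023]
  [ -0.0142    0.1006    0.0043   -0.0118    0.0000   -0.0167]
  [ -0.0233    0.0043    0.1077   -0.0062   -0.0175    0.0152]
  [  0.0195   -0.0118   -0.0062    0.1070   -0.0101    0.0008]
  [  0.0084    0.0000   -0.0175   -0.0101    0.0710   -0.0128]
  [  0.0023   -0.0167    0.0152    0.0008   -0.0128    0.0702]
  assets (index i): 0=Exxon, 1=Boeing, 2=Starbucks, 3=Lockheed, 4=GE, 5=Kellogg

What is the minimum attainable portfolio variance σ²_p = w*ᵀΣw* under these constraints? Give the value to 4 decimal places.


0.0148

u=Σ⁻¹μ = [1.2707  1.0325  1.8243  1.1625  1.7411  2.3924]
v=Σ⁻¹𝟙 = [16.9844  15.9997  13.6588  10.5787  20.2100  18.1017]
a=μᵀu=1.055501  b=𝟙ᵀu=9.423432  c=𝟙ᵀv=95.533385  D=ac−b²=12.034555
λ₁=(c·0.122−b)/D = (95.533385·0.122−9.423432)/12.034555 = 0.185436
λ₂=(a−b·0.122)/D = (1.055501−9.423432·0.122)/12.034555 = -0.007824
w* = 0.185436·u + -0.007824·v:
  w_0 = 0.185436·1.2707 + -0.007824·16.9844 = 0.1027  (Exxon)
  w_1 = 0.185436·1.0325 + -0.007824·15.9997 = 0.0663  (Boeing)
  w_2 = 0.185436·1.8243 + -0.007824·13.6588 = 0.2314  (Starbucks)
  w_3 = 0.185436·1.1625 + -0.007824·10.5787 = 0.1328  (Lockheed)
  w_4 = 0.185436·1.7411 + -0.007824·20.2100 = 0.1647  (GE)
  w_5 = 0.185436·2.3924 + -0.007824·18.1017 = 0.3020  (Kellogg)
Σw_i=1.0000  μᵀw=0.1220
σ²=wᵀΣw=λ₁·μ_p+λ₂ = 0.185436·0.122 + -0.007824 = 0.014799 ≈ 0.0148


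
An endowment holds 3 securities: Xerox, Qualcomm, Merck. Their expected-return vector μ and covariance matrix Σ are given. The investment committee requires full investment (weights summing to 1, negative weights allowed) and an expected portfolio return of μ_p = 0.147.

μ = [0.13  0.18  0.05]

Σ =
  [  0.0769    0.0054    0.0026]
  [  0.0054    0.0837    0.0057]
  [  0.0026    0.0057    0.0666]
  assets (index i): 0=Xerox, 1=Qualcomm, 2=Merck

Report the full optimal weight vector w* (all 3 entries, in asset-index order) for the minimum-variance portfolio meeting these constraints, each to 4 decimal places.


0.3802  0.5122  0.1076

p=Σ⁻¹μ = [1.5314  2.0164  0.5184]
q=Σ⁻¹𝟙 = [11.8215  10.2534  13.6760]
a=μᵀp=0.587958  b=𝟙ᵀp=4.066209  c=𝟙ᵀq=35.750894  D=ac−b²=4.485962
λ₁=(c·0.147−b)/D = (35.750894·0.147−4.066209)/4.485962 = 0.265087
λ₂=(a−b·0.147)/D = (0.587958−4.066209·0.147)/4.485962 = -0.002179
w* = 0.265087·p + -0.002179·q:
  w_0 = 0.265087·1.5314 + -0.002179·11.8215 = 0.3802  (Xerox)
  w_1 = 0.265087·2.0164 + -0.002179·10.2534 = 0.5122  (Qualcomm)
  w_2 = 0.265087·0.5184 + -0.002179·13.6760 = 0.1076  (Merck)
Σw_i=1.0000  μᵀw=0.1470
σ²=wᵀΣw=λ₁·μ_p+λ₂ = 0.265087·0.147 + -0.002179 = 0.036789 ≈ 0.0368


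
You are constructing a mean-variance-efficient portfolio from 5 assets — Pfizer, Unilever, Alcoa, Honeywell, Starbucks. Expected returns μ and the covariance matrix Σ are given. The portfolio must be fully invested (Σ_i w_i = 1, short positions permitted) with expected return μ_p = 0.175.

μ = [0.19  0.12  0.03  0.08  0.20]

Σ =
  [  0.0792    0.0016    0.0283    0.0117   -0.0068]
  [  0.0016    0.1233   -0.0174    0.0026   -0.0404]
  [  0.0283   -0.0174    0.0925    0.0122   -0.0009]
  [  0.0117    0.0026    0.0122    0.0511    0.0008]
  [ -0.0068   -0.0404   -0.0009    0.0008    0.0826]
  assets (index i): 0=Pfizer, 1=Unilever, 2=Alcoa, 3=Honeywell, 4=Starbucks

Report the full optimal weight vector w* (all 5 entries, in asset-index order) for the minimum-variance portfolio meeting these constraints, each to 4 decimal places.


0.3079  0.2322  -0.0361  0.0790  0.4170

x=Σ⁻¹μ = [2.6001  2.0965  -0.1524  0.8428  3.6509]
y=Σ⁻¹𝟙 = [8.5815  15.7459  9.4708  14.2217  20.4798]
a=μᵀx=1.538622  b=𝟙ᵀx=9.037817  c=𝟙ᵀy=68.499748  D=ac−b²=23.713105
λ₁=(c·0.175−b)/D = (68.499748·0.175−9.037817)/23.713105 = 0.124389
λ₂=(a−b·0.175)/D = (1.538622−9.037817·0.175)/23.713105 = -0.001813
w* = 0.124389·x + -0.001813·y:
  w_0 = 0.124389·2.6001 + -0.001813·8.5815 = 0.3079  (Pfizer)
  w_1 = 0.124389·2.0965 + -0.001813·15.7459 = 0.2322  (Unilever)
  w_2 = 0.124389·-0.1524 + -0.001813·9.4708 = -0.0361  (Alcoa)
  w_3 = 0.124389·0.8428 + -0.001813·14.2217 = 0.0790  (Honeywell)
  w_4 = 0.124389·3.6509 + -0.001813·20.4798 = 0.4170  (Starbucks)
Σw_i=1.0000  μᵀw=0.1750
σ²=wᵀΣw=λ₁·μ_p+λ₂ = 0.124389·0.175 + -0.001813 = 0.019955 ≈ 0.0200


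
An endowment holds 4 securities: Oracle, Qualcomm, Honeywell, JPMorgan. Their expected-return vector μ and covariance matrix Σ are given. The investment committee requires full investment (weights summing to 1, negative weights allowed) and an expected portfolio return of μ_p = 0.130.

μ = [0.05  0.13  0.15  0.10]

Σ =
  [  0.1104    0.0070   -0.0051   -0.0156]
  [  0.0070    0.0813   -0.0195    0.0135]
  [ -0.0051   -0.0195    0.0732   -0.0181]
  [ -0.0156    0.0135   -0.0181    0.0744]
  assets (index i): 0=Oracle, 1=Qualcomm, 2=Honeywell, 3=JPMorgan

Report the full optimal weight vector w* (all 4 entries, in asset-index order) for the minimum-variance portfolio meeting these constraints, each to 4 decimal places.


u=Σ⁻¹μ = [0.7391  1.9623  3.0921  1.8952]
v=Σ⁻¹𝟙 = [11.9398  13.5849  22.8176  19.0304]
a=μᵀu=0.945387  b=𝟙ᵀu=7.688712  c=𝟙ᵀv=67.372714  D=ac−b²=4.576994
λ₁=(c·0.130−b)/D = (67.372714·0.130−7.688712)/4.576994 = 0.233721
λ₂=(a−b·0.130)/D = (0.945387−7.688712·0.130)/4.576994 = -0.011830
w* = 0.233721·u + -0.011830·v:
  w_0 = 0.233721·0.7391 + -0.011830·11.9398 = 0.0315  (Oracle)
  w_1 = 0.233721·1.9623 + -0.011830·13.5849 = 0.2979  (Qualcomm)
  w_2 = 0.233721·3.0921 + -0.011830·22.8176 = 0.4527  (Honeywell)
  w_3 = 0.233721·1.8952 + -0.011830·19.0304 = 0.2178  (JPMorgan)
Σw_i=1.0000  μᵀw=0.1300
σ²=wᵀΣw=λ₁·μ_p+λ₂ = 0.233721·0.130 + -0.011830 = 0.018554 ≈ 0.0186

0.0315  0.2979  0.4527  0.2178


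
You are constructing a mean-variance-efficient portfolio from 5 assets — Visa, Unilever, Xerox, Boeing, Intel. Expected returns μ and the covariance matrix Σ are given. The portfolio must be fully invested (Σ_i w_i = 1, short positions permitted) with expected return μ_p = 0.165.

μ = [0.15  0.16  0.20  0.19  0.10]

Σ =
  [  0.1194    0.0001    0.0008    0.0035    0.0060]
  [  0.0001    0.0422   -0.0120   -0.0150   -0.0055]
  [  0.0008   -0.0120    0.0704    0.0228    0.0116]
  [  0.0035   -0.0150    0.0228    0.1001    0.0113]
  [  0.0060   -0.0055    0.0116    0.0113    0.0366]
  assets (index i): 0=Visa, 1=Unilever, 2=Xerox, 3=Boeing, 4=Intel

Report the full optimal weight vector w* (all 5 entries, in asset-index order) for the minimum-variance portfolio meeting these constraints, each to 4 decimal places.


0.0829  0.4216  0.2272  0.1426  0.1257

g=Σ⁻¹μ = [1.0831  5.4977  2.8623  1.8162  1.9129]
h=Σ⁻¹𝟙 = [6.7680  33.7720  12.9133  9.1207  24.3792]
a=μᵀg=2.150930  b=𝟙ᵀg=13.172243  c=𝟙ᵀh=86.953261  D=ac−b²=13.522374
λ₁=(c·0.165−b)/D = (86.953261·0.165−13.172243)/13.522374 = 0.086896
λ₂=(a−b·0.165)/D = (2.150930−13.172243·0.165)/13.522374 = -0.001663
w* = 0.086896·g + -0.001663·h:
  w_0 = 0.086896·1.0831 + -0.001663·6.7680 = 0.0829  (Visa)
  w_1 = 0.086896·5.4977 + -0.001663·33.7720 = 0.4216  (Unilever)
  w_2 = 0.086896·2.8623 + -0.001663·12.9133 = 0.2272  (Xerox)
  w_3 = 0.086896·1.8162 + -0.001663·9.1207 = 0.1426  (Boeing)
  w_4 = 0.086896·1.9129 + -0.001663·24.3792 = 0.1257  (Intel)
Σw_i=1.0000  μᵀw=0.1650
σ²=wᵀΣw=λ₁·μ_p+λ₂ = 0.086896·0.165 + -0.001663 = 0.012675 ≈ 0.0127


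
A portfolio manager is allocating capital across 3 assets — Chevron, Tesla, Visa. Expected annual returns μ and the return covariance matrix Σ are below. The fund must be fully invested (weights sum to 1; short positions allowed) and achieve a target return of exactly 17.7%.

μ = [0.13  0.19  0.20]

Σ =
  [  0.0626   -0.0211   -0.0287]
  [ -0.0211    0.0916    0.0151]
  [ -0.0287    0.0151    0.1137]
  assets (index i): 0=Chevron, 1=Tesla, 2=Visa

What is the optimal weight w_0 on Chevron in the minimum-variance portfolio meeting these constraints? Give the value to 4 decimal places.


0.2767

x=Σ⁻¹μ = [4.0758  2.6107  2.4411]
y=Σ⁻¹𝟙 = [27.2927  14.9456  13.6994]
a=μᵀx=1.514107  b=𝟙ᵀx=9.127598  c=𝟙ᵀy=55.937726  D=ac−b²=1.382628
λ₁=(c·0.177−b)/D = (55.937726·0.177−9.127598)/1.382628 = 0.559355
λ₂=(a−b·0.177)/D = (1.514107−9.127598·0.177)/1.382628 = -0.073395
w* = 0.559355·x + -0.073395·y:
  w_0 = 0.559355·4.0758 + -0.073395·27.2927 = 0.2767  (Chevron)
  w_1 = 0.559355·2.6107 + -0.073395·14.9456 = 0.3634  (Tesla)
  w_2 = 0.559355·2.4411 + -0.073395·13.6994 = 0.3600  (Visa)
Σw_i=1.0000  μᵀw=0.1770
σ²=wᵀΣw=λ₁·μ_p+λ₂ = 0.559355·0.177 + -0.073395 = 0.025611 ≈ 0.0256


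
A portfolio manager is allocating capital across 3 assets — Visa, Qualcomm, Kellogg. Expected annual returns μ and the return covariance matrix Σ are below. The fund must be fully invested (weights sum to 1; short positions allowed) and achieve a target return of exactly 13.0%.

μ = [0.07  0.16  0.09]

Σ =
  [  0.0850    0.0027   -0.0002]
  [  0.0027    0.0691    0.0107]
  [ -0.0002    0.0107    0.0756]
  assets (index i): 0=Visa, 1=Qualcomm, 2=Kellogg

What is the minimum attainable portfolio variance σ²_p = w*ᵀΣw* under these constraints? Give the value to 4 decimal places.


0.0357

u=Σ⁻¹μ = [0.7574  2.1483  0.8884]
v=Σ⁻¹𝟙 = [11.4030  12.2416  11.5251]
a=μᵀu=0.476706  b=𝟙ᵀu=3.794119  c=𝟙ᵀv=35.169635  D=ac−b²=2.370224
λ₁=(c·0.130−b)/D = (35.169635·0.130−3.794119)/2.370224 = 0.328211
λ₂=(a−b·0.130)/D = (0.476706−3.794119·0.130)/2.370224 = -0.006974
w* = 0.328211·u + -0.006974·v:
  w_0 = 0.328211·0.7574 + -0.006974·11.4030 = 0.1691  (Visa)
  w_1 = 0.328211·2.1483 + -0.006974·12.2416 = 0.6197  (Qualcomm)
  w_2 = 0.328211·0.8884 + -0.006974·11.5251 = 0.2112  (Kellogg)
Σw_i=1.0000  μᵀw=0.1300
σ²=wᵀΣw=λ₁·μ_p+λ₂ = 0.328211·0.130 + -0.006974 = 0.035693 ≈ 0.0357


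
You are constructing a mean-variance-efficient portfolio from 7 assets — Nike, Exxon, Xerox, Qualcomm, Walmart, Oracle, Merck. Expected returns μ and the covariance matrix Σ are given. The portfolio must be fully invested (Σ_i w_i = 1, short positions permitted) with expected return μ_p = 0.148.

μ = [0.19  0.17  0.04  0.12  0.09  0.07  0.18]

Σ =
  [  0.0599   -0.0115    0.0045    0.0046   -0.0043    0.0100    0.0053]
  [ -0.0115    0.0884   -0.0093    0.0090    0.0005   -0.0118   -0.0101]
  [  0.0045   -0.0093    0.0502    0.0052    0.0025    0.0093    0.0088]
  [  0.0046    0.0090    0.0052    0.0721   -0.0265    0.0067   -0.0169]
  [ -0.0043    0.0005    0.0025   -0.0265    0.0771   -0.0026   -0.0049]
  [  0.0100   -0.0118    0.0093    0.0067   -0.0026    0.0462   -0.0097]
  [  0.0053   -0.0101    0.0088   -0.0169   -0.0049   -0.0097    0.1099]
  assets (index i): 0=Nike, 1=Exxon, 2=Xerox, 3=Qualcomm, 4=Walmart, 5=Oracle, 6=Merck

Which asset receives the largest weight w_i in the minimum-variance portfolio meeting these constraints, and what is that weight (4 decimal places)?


x=Σ⁻¹μ = [3.1507  2.5712  -0.1246  2.4103  2.3698  1.7957  2.3670]
y=Σ⁻¹𝟙 = [14.1138  16.9629  12.0199  19.3711  21.6059  22.0385  14.9023]
a=μᵀx=2.085048  b=𝟙ᵀx=14.540263  c=𝟙ᵀy=121.014301  D=ac−b²=40.901307
λ₁=(c·0.148−b)/D = (121.014301·0.148−14.540263)/40.901307 = 0.082390
λ₂=(a−b·0.148)/D = (2.085048−14.540263·0.148)/40.901307 = -0.001636
w* = 0.082390·x + -0.001636·y:
  w_0 = 0.082390·3.1507 + -0.001636·14.1138 = 0.2365  (Nike)
  w_1 = 0.082390·2.5712 + -0.001636·16.9629 = 0.1841  (Exxon)
  w_2 = 0.082390·-0.1246 + -0.001636·12.0199 = -0.0299  (Xerox)
  w_3 = 0.082390·2.4103 + -0.001636·19.3711 = 0.1669  (Qualcomm)
  w_4 = 0.082390·2.3698 + -0.001636·21.6059 = 0.1599  (Walmart)
  w_5 = 0.082390·1.7957 + -0.001636·22.0385 = 0.1119  (Oracle)
  w_6 = 0.082390·2.3670 + -0.001636·14.9023 = 0.1706  (Merck)
Σw_i=1.0000  μᵀw=0.1480
σ²=wᵀΣw=λ₁·μ_p+λ₂ = 0.082390·0.148 + -0.001636 = 0.010558 ≈ 0.0106

Nike (0.2365)


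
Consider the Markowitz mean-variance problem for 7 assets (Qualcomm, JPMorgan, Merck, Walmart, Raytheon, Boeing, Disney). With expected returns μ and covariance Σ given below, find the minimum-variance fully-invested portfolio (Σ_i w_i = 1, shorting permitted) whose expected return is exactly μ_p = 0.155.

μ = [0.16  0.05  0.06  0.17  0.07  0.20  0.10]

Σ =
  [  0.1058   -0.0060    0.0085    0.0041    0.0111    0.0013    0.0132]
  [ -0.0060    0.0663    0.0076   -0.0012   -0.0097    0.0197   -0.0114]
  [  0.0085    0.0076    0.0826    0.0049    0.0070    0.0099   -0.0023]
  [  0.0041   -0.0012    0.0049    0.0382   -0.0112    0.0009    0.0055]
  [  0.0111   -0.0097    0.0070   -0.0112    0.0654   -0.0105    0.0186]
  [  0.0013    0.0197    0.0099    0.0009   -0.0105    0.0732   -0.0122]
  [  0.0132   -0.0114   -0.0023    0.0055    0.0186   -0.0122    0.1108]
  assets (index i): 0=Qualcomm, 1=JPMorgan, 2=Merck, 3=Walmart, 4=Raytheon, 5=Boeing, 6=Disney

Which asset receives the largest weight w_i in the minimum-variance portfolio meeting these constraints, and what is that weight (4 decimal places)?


Walmart (0.4202)

p=Σ⁻¹μ = [1.0412  0.4941  -0.2348  4.8640  2.1430  2.9515  0.5483]
q=Σ⁻¹𝟙 = [5.5643  16.1487  5.1061  30.5634  21.6009  12.3054  6.3415]
a=μᵀp=1.799215  b=𝟙ᵀp=11.807169  c=𝟙ᵀq=97.630433  D=ac−b²=36.248893
λ₁=(c·0.155−b)/D = (97.630433·0.155−11.807169)/36.248893 = 0.091742
λ₂=(a−b·0.155)/D = (1.799215−11.807169·0.155)/36.248893 = -0.000852
w* = 0.091742·p + -0.000852·q:
  w_0 = 0.091742·1.0412 + -0.000852·5.5643 = 0.0908  (Qualcomm)
  w_1 = 0.091742·0.4941 + -0.000852·16.1487 = 0.0316  (JPMorgan)
  w_2 = 0.091742·-0.2348 + -0.000852·5.1061 = -0.0259  (Merck)
  w_3 = 0.091742·4.8640 + -0.000852·30.5634 = 0.4202  (Walmart)
  w_4 = 0.091742·2.1430 + -0.000852·21.6009 = 0.1782  (Raytheon)
  w_5 = 0.091742·2.9515 + -0.000852·12.3054 = 0.2603  (Boeing)
  w_6 = 0.091742·0.5483 + -0.000852·6.3415 = 0.0449  (Disney)
Σw_i=1.0000  μᵀw=0.1550
σ²=wᵀΣw=λ₁·μ_p+λ₂ = 0.091742·0.155 + -0.000852 = 0.013368 ≈ 0.0134


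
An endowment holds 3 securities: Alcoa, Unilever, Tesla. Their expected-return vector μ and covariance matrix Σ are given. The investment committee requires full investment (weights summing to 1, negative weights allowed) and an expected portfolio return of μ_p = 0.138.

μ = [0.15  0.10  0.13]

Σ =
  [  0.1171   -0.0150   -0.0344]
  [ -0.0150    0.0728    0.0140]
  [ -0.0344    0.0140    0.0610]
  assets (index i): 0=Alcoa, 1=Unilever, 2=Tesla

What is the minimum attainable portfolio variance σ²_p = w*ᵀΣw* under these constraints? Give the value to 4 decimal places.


0.0239

g=Σ⁻¹μ = [2.3766  1.2510  3.1843]
h=Σ⁻¹𝟙 = [16.9384  12.8018  23.0075]
a=μᵀg=0.895552  b=𝟙ᵀg=6.811906  c=𝟙ᵀh=52.747632  D=ac−b²=0.836191
λ₁=(c·0.138−b)/D = (52.747632·0.138−6.811906)/0.836191 = 0.558805
λ₂=(a−b·0.138)/D = (0.895552−6.811906·0.138)/0.836191 = -0.053207
w* = 0.558805·g + -0.053207·h:
  w_0 = 0.558805·2.3766 + -0.053207·16.9384 = 0.4268  (Alcoa)
  w_1 = 0.558805·1.2510 + -0.053207·12.8018 = 0.0179  (Unilever)
  w_2 = 0.558805·3.1843 + -0.053207·23.0075 = 0.5553  (Tesla)
Σw_i=1.0000  μᵀw=0.1380
σ²=wᵀΣw=λ₁·μ_p+λ₂ = 0.558805·0.138 + -0.053207 = 0.023908 ≈ 0.0239


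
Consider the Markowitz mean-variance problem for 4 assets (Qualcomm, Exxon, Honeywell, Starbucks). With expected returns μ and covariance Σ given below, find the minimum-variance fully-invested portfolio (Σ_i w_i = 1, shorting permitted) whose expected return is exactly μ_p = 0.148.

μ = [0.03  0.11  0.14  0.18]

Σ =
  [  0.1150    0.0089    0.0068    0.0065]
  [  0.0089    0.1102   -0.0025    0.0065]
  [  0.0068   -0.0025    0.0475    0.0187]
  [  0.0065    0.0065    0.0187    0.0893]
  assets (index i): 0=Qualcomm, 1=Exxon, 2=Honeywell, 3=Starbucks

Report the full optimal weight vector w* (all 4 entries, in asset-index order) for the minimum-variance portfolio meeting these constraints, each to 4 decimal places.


x=Σ⁻¹μ = [-0.0398  0.9719  2.4384  1.4372]
y=Σ⁻¹𝟙 = [6.6064  8.5789  18.0751  6.3079]
a=μᵀx=0.705795  b=𝟙ᵀx=4.807793  c=𝟙ᵀy=39.568203  D=ac−b²=4.812188
λ₁=(c·0.148−b)/D = (39.568203·0.148−4.807793)/4.812188 = 0.217843
λ₂=(a−b·0.148)/D = (0.705795−4.807793·0.148)/4.812188 = -0.001197
w* = 0.217843·x + -0.001197·y:
  w_0 = 0.217843·-0.0398 + -0.001197·6.6064 = -0.0166  (Qualcomm)
  w_1 = 0.217843·0.9719 + -0.001197·8.5789 = 0.2015  (Exxon)
  w_2 = 0.217843·2.4384 + -0.001197·18.0751 = 0.5096  (Honeywell)
  w_3 = 0.217843·1.4372 + -0.001197·6.3079 = 0.3055  (Starbucks)
Σw_i=1.0000  μᵀw=0.1480
σ²=wᵀΣw=λ₁·μ_p+λ₂ = 0.217843·0.148 + -0.001197 = 0.031044 ≈ 0.0310

-0.0166  0.2015  0.5096  0.3055


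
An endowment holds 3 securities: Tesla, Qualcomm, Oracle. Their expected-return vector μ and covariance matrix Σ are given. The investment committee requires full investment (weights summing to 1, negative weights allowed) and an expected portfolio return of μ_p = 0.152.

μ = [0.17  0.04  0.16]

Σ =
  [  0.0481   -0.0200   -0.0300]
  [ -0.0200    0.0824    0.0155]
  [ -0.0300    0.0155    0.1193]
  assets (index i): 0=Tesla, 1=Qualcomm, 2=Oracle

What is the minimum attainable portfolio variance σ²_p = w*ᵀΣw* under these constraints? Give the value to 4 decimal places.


x=Σ⁻¹μ = [5.7348  1.3877  2.6030]
y=Σ⁻¹𝟙 = [38.1927  18.4741  15.5862]
a=μᵀx=1.446900  b=𝟙ᵀx=9.725510  c=𝟙ᵀy=72.252986  D=ac−b²=9.957336
λ₁=(c·0.152−b)/D = (72.252986·0.152−9.725510)/9.957336 = 0.126233
λ₂=(a−b·0.152)/D = (1.446900−9.725510·0.152)/9.957336 = -0.003151
w* = 0.126233·x + -0.003151·y:
  w_0 = 0.126233·5.7348 + -0.003151·38.1927 = 0.6036  (Tesla)
  w_1 = 0.126233·1.3877 + -0.003151·18.4741 = 0.1170  (Qualcomm)
  w_2 = 0.126233·2.6030 + -0.003151·15.5862 = 0.2795  (Oracle)
Σw_i=1.0000  μᵀw=0.1520
σ²=wᵀΣw=λ₁·μ_p+λ₂ = 0.126233·0.152 + -0.003151 = 0.016036 ≈ 0.0160

0.0160


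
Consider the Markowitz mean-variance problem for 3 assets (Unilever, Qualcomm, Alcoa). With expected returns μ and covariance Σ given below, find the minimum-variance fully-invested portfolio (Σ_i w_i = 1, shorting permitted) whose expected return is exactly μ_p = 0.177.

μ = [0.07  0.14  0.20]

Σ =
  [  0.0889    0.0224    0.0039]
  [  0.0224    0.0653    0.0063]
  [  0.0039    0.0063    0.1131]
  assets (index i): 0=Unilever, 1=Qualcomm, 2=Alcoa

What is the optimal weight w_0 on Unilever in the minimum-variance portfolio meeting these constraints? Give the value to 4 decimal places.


-0.0757

g=Σ⁻¹μ = [0.2352  1.9037  1.6542]
h=Σ⁻¹𝟙 = [7.9198  11.8341  7.9094]
a=μᵀg=0.613817  b=𝟙ᵀg=3.793049  c=𝟙ᵀh=27.663339  D=ac−b²=2.593014
λ₁=(c·0.177−b)/D = (27.663339·0.177−3.793049)/2.593014 = 0.425513
λ₂=(a−b·0.177)/D = (0.613817−3.793049·0.177)/2.593014 = -0.022195
w* = 0.425513·g + -0.022195·h:
  w_0 = 0.425513·0.2352 + -0.022195·7.9198 = -0.0757  (Unilever)
  w_1 = 0.425513·1.9037 + -0.022195·11.8341 = 0.5474  (Qualcomm)
  w_2 = 0.425513·1.6542 + -0.022195·7.9094 = 0.5283  (Alcoa)
Σw_i=1.0000  μᵀw=0.1770
σ²=wᵀΣw=λ₁·μ_p+λ₂ = 0.425513·0.177 + -0.022195 = 0.053121 ≈ 0.0531


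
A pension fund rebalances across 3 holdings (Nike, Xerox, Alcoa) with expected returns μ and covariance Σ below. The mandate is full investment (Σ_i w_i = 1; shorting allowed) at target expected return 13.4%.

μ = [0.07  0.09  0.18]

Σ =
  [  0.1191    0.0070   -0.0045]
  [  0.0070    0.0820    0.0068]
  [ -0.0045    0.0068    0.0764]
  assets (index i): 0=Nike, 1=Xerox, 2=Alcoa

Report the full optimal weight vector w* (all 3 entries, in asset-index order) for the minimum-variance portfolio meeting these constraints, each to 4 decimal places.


0.2015  0.2649  0.5337

x=Σ⁻¹μ = [0.6252  0.8520  2.3170]
y=Σ⁻¹𝟙 = [8.2604  10.4413  12.6462]
a=μᵀx=0.537510  b=𝟙ᵀx=3.794264  c=𝟙ᵀy=31.347922  D=ac−b²=2.453395
λ₁=(c·0.134−b)/D = (31.347922·0.134−3.794264)/2.453395 = 0.165631
λ₂=(a−b·0.134)/D = (0.537510−3.794264·0.134)/2.453395 = 0.011853
w* = 0.165631·x + 0.011853·y:
  w_0 = 0.165631·0.6252 + 0.011853·8.2604 = 0.2015  (Nike)
  w_1 = 0.165631·0.8520 + 0.011853·10.4413 = 0.2649  (Xerox)
  w_2 = 0.165631·2.3170 + 0.011853·12.6462 = 0.5337  (Alcoa)
Σw_i=1.0000  μᵀw=0.1340
σ²=wᵀΣw=λ₁·μ_p+λ₂ = 0.165631·0.134 + 0.011853 = 0.034047 ≈ 0.0340


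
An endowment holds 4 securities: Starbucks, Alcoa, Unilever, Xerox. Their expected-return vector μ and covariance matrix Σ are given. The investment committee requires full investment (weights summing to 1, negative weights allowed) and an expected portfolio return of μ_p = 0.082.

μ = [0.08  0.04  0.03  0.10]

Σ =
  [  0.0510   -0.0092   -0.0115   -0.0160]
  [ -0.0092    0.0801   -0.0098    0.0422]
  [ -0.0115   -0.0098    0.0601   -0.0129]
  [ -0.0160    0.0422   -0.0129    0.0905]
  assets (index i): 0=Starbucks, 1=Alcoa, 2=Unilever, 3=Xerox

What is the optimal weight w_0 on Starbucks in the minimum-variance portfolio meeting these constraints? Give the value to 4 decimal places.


0.4868

p=Σ⁻¹μ = [2.4105  0.0431  1.3326  1.7010]
q=Σ⁻¹𝟙 = [32.8968  11.5425  28.1417  15.4948]
a=μᵀp=0.404641  b=𝟙ᵀp=5.487178  c=𝟙ᵀq=88.075828  D=ac−b²=5.529971
λ₁=(c·0.082−b)/D = (88.075828·0.082−5.487178)/5.529971 = 0.313752
λ₂=(a−b·0.082)/D = (0.404641−5.487178·0.082)/5.529971 = -0.008193
w* = 0.313752·p + -0.008193·q:
  w_0 = 0.313752·2.4105 + -0.008193·32.8968 = 0.4868  (Starbucks)
  w_1 = 0.313752·0.0431 + -0.008193·11.5425 = -0.0810  (Alcoa)
  w_2 = 0.313752·1.3326 + -0.008193·28.1417 = 0.1875  (Unilever)
  w_3 = 0.313752·1.7010 + -0.008193·15.4948 = 0.4067  (Xerox)
Σw_i=1.0000  μᵀw=0.0820
σ²=wᵀΣw=λ₁·μ_p+λ₂ = 0.313752·0.082 + -0.008193 = 0.017535 ≈ 0.0175


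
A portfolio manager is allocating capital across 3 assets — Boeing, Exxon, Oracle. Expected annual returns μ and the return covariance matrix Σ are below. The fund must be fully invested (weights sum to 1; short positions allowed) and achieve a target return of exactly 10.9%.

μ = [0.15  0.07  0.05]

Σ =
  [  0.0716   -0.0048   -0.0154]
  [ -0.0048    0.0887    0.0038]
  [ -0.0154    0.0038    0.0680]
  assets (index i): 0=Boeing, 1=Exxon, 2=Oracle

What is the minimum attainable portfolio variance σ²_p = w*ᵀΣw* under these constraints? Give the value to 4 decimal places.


g=Σ⁻¹μ = [2.4186  0.8672  1.2346]
h=Σ⁻¹𝟙 = [18.6717  11.5007  18.2918]
a=μᵀg=0.485228  b=𝟙ᵀg=4.520404  c=𝟙ᵀh=48.464284  D=ac−b²=3.082187
λ₁=(c·0.109−b)/D = (48.464284·0.109−4.520404)/3.082187 = 0.247293
λ₂=(a−b·0.109)/D = (0.485228−4.520404·0.109)/3.082187 = -0.002432
w* = 0.247293·g + -0.002432·h:
  w_0 = 0.247293·2.4186 + -0.002432·18.6717 = 0.5527  (Boeing)
  w_1 = 0.247293·0.8672 + -0.002432·11.5007 = 0.1865  (Exxon)
  w_2 = 0.247293·1.2346 + -0.002432·18.2918 = 0.2608  (Oracle)
Σw_i=1.0000  μᵀw=0.1090
σ²=wᵀΣw=λ₁·μ_p+λ₂ = 0.247293·0.109 + -0.002432 = 0.024523 ≈ 0.0245

0.0245


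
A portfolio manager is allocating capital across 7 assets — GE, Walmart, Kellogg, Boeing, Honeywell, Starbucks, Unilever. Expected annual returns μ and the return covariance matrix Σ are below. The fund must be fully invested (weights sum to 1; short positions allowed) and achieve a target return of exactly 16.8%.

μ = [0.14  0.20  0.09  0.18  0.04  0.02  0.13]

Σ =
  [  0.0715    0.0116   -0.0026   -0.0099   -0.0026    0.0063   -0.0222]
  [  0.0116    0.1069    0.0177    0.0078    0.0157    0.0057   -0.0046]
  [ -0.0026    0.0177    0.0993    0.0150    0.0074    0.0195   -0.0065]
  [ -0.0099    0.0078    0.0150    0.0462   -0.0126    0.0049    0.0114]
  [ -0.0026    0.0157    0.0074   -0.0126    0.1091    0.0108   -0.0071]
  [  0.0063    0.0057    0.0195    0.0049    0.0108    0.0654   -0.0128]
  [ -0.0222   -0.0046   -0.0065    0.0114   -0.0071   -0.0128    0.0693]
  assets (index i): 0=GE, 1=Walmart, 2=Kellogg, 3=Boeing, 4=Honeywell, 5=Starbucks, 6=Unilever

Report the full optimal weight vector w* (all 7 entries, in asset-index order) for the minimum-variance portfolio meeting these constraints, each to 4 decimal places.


u=Σ⁻¹μ = [3.1110  1.1787  0.3067  3.9291  0.8756  -0.1586  2.3936]
v=Σ⁻¹𝟙 = [22.8508  3.1288  5.2091  20.6249  11.5435  12.2140  22.4923]
a=μᵀu=1.749149  b=𝟙ᵀu=11.636175  c=𝟙ᵀv=98.063339  D=ac−b²=36.126860
λ₁=(c·0.168−b)/D = (98.063339·0.168−11.636175)/36.126860 = 0.133930
λ₂=(a−b·0.168)/D = (1.749149−11.636175·0.168)/36.126860 = -0.005695
w* = 0.133930·u + -0.005695·v:
  w_0 = 0.133930·3.1110 + -0.005695·22.8508 = 0.2865  (GE)
  w_1 = 0.133930·1.1787 + -0.005695·3.1288 = 0.1400  (Walmart)
  w_2 = 0.133930·0.3067 + -0.005695·5.2091 = 0.0114  (Kellogg)
  w_3 = 0.133930·3.9291 + -0.005695·20.6249 = 0.4088  (Boeing)
  w_4 = 0.133930·0.8756 + -0.005695·11.5435 = 0.0515  (Honeywell)
  w_5 = 0.133930·-0.1586 + -0.005695·12.2140 = -0.0908  (Starbucks)
  w_6 = 0.133930·2.3936 + -0.005695·22.4923 = 0.1925  (Unilever)
Σw_i=1.0000  μᵀw=0.1680
σ²=wᵀΣw=λ₁·μ_p+λ₂ = 0.133930·0.168 + -0.005695 = 0.016806 ≈ 0.0168

0.2865  0.1400  0.0114  0.4088  0.0515  -0.0908  0.1925


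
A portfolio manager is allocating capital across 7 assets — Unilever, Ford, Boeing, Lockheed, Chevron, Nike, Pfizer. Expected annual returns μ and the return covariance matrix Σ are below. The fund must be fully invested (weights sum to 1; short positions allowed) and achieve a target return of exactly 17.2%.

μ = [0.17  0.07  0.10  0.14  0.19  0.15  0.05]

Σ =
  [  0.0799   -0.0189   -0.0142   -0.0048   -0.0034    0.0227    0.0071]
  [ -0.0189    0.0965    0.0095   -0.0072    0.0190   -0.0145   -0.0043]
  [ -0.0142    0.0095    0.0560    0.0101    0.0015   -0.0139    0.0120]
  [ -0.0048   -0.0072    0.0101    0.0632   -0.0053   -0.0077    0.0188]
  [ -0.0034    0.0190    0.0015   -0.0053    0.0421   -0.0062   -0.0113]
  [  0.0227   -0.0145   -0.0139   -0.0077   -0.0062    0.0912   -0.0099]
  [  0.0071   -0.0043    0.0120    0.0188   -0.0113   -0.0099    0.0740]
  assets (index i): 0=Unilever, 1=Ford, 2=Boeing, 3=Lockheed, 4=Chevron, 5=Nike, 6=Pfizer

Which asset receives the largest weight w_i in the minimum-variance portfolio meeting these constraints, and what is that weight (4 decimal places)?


p=Σ⁻¹μ = [2.3531  0.4944  2.0852  2.6462  5.1918  2.0905  0.5407]
q=Σ⁻¹𝟙 = [14.5107  10.2546  17.6065  15.9277  27.3208  16.1884  12.1533]
a=μᵀp=2.340694  b=𝟙ᵀp=15.402022  c=𝟙ᵀq=113.961768  D=ac−b²=29.527300
λ₁=(c·0.172−b)/D = (113.961768·0.172−15.402022)/29.527300 = 0.142221
λ₂=(a−b·0.172)/D = (2.340694−15.402022·0.172)/29.527300 = -0.010446
w* = 0.142221·p + -0.010446·q:
  w_0 = 0.142221·2.3531 + -0.010446·14.5107 = 0.1831  (Unilever)
  w_1 = 0.142221·0.4944 + -0.010446·10.2546 = -0.0368  (Ford)
  w_2 = 0.142221·2.0852 + -0.010446·17.6065 = 0.1126  (Boeing)
  w_3 = 0.142221·2.6462 + -0.010446·15.9277 = 0.2100  (Lockheed)
  w_4 = 0.142221·5.1918 + -0.010446·27.3208 = 0.4530  (Chevron)
  w_5 = 0.142221·2.0905 + -0.010446·16.1884 = 0.1282  (Nike)
  w_6 = 0.142221·0.5407 + -0.010446·12.1533 = -0.0501  (Pfizer)
Σw_i=1.0000  μᵀw=0.1720
σ²=wᵀΣw=λ₁·μ_p+λ₂ = 0.142221·0.172 + -0.010446 = 0.014016 ≈ 0.0140

Chevron (0.4530)


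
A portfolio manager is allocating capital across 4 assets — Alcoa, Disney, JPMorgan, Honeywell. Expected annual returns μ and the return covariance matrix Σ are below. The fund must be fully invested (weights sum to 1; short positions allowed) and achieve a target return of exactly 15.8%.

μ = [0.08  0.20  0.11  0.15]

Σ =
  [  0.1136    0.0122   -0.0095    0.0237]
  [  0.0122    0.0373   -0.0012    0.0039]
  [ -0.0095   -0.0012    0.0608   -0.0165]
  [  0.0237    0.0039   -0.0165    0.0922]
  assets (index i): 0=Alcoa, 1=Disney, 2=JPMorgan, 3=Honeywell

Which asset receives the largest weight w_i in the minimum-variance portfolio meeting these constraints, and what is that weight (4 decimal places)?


u=Σ⁻¹μ = [-0.0447  5.2609  2.4072  1.8467]
v=Σ⁻¹𝟙 = [5.3956  24.4478  21.0833  12.1980]
a=μᵀu=1.590396  b=𝟙ᵀu=9.470052  c=𝟙ᵀv=63.124555  D=ac−b²=10.711164
λ₁=(c·0.158−b)/D = (63.124555·0.158−9.470052)/10.711164 = 0.047019
λ₂=(a−b·0.158)/D = (1.590396−9.470052·0.158)/10.711164 = 0.008788
w* = 0.047019·u + 0.008788·v:
  w_0 = 0.047019·-0.0447 + 0.008788·5.3956 = 0.0453  (Alcoa)
  w_1 = 0.047019·5.2609 + 0.008788·24.4478 = 0.4622  (Disney)
  w_2 = 0.047019·2.4072 + 0.008788·21.0833 = 0.2985  (JPMorgan)
  w_3 = 0.047019·1.8467 + 0.008788·12.1980 = 0.1940  (Honeywell)
Σw_i=1.0000  μᵀw=0.1580
σ²=wᵀΣw=λ₁·μ_p+λ₂ = 0.047019·0.158 + 0.008788 = 0.016217 ≈ 0.0162

Disney (0.4622)


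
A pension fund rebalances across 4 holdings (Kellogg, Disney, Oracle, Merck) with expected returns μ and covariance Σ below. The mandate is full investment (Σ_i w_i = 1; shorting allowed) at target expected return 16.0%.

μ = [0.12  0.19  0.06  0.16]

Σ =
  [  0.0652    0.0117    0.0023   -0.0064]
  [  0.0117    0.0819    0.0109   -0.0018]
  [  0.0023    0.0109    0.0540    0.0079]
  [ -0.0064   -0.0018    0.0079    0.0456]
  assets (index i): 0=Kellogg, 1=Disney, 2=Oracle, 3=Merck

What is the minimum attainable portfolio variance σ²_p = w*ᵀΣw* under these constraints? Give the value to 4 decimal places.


0.0206

p=Σ⁻¹μ = [1.8329  2.1373  0.0393  3.8436]
q=Σ⁻¹𝟙 = [15.4914  8.7772  12.8353  22.2269]
a=μᵀp=1.243361  b=𝟙ᵀp=7.853052  c=𝟙ᵀq=59.330749  D=ac−b²=12.099103
λ₁=(c·0.160−b)/D = (59.330749·0.160−7.853052)/12.099103 = 0.135536
λ₂=(a−b·0.160)/D = (1.243361−7.853052·0.160)/12.099103 = -0.001085
w* = 0.135536·p + -0.001085·q:
  w_0 = 0.135536·1.8329 + -0.001085·15.4914 = 0.2316  (Kellogg)
  w_1 = 0.135536·2.1373 + -0.001085·8.7772 = 0.2802  (Disney)
  w_2 = 0.135536·0.0393 + -0.001085·12.8353 = -0.0086  (Oracle)
  w_3 = 0.135536·3.8436 + -0.001085·22.2269 = 0.4968  (Merck)
Σw_i=1.0000  μᵀw=0.1600
σ²=wᵀΣw=λ₁·μ_p+λ₂ = 0.135536·0.160 + -0.001085 = 0.020601 ≈ 0.0206


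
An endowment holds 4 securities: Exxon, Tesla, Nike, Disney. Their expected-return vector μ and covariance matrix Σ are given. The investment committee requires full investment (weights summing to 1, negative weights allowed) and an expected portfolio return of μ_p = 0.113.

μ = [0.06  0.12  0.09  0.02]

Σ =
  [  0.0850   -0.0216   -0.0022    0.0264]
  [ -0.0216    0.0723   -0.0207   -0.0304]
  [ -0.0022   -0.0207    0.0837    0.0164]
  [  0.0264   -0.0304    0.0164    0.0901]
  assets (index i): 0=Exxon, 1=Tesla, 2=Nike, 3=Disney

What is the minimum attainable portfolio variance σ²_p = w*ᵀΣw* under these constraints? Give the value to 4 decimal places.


0.0300

g=Σ⁻¹μ = [1.3018  2.7235  1.6947  0.4510]
h=Σ⁻¹𝟙 = [15.4194  28.8397  16.8915  13.2368]
a=μᵀg=0.566463  b=𝟙ᵀg=6.170904  c=𝟙ᵀh=74.387437  D=ac−b²=4.057693
λ₁=(c·0.113−b)/D = (74.387437·0.113−6.170904)/4.057693 = 0.550775
λ₂=(a−b·0.113)/D = (0.566463−6.170904·0.113)/4.057693 = -0.032247
w* = 0.550775·g + -0.032247·h:
  w_0 = 0.550775·1.3018 + -0.032247·15.4194 = 0.2197  (Exxon)
  w_1 = 0.550775·2.7235 + -0.032247·28.8397 = 0.5700  (Tesla)
  w_2 = 0.550775·1.6947 + -0.032247·16.8915 = 0.3887  (Nike)
  w_3 = 0.550775·0.4510 + -0.032247·13.2368 = -0.1784  (Disney)
Σw_i=1.0000  μᵀw=0.1130
σ²=wᵀΣw=λ₁·μ_p+λ₂ = 0.550775·0.113 + -0.032247 = 0.029990 ≈ 0.0300
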